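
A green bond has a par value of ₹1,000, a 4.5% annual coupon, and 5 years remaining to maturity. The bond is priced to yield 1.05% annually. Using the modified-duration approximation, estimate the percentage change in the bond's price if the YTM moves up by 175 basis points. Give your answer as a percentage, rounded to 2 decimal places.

Periodic yield y = 0.0105. Modified duration first:
  t   CF        PV=CF/(1+0.0105)^t    t·PV
  1        45.00        44.5324        44.5324
  2        45.00        44.0697        88.1394
  3        45.00        43.6118       130.8353
  4        45.00        43.1586       172.6344
  5     1,045.00       991.8242     4,959.1210
  Σ                  1,167.1966     5,395.2624
P = 1,167.1966; D_Mac = 4.62241 yrs; D_mod = 4.62241/(1+0.0105) = 4.57438 yrs.
ΔP/P ≈ -D_mod · Δy = -4.57438 × (+0.0175) = -0.080052 = -8.0052%.

-8.01%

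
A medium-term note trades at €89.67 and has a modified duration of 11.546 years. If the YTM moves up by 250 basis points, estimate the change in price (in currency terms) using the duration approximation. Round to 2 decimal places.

Duration approximation: ΔP/P ≈ -D_mod · Δy = -11.546 × (+0.025) = -0.288650.
ΔP ≈ 89.67 × (-0.288650) = -25.8832455.

-€25.88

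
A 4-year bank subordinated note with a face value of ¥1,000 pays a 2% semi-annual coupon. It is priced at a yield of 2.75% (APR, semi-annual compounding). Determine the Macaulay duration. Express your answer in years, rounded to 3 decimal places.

Periodic yield y = 0.01375. Discount each cash flow and weight by its period:
  t   CF        PV=CF/(1+0.01375)^t    t·PV
  1        10.00         9.8644         9.8644
  2        10.00         9.7306        19.4611
  3        10.00         9.5986        28.7958
  4        10.00         9.4684        37.8736
  5        10.00         9.3400        46.6999
  6        10.00         9.2133        55.2797
  7        10.00         9.0883        63.6183
  8     1,010.00       905.4708     7,243.7662
  Σ                    971.7743     7,505.3589
Price P = Σ PV = 971.7743.
Macaulay duration = Σ(t·PV) / P = 7,505.3589 / 971.7743 = 7.72336 half-year periods.
In years: 7.72336 / 2 = 3.86168 years.

3.862 years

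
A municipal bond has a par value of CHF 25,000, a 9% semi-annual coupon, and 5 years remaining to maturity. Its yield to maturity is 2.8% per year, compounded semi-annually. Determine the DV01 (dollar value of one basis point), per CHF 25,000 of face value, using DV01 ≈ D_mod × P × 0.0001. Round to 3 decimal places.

Periodic yield y = 0.014.
  t   CF        PV=CF/(1+0.014)^t    t·PV
  1     1,125.00     1,109.4675     1,109.4675
  2     1,125.00     1,094.1494     2,188.2987
  3     1,125.00     1,079.0428     3,237.1283
  4     1,125.00     1,064.1447     4,256.5790
  5     1,125.00     1,049.4524     5,247.2620
  6     1,125.00     1,034.9629     6,209.7775
  7     1,125.00     1,020.6735     7,144.7145
  8     1,125.00     1,006.5814     8,052.6509
  9     1,125.00       992.6838     8,934.1541
  10   26,125.00    22,734.0468   227,340.4677
  Σ                 32,185.2051   273,720.5001
P = 32,185.2051; D_Mac = 8.50454 half-year periods = 4.25227 yrs; D_mod = 4.19356 yrs.
DV01 ≈ 4.19356 × 32,185.2051 × 0.0001 = 13.497066.

CHF 13.497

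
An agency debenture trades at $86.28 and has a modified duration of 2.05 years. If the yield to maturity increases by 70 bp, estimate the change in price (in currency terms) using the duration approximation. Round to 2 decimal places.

Duration approximation: ΔP/P ≈ -D_mod · Δy = -2.05 × (+0.007) = -0.014350.
ΔP ≈ 86.28 × (-0.014350) = -1.238118.

-$1.24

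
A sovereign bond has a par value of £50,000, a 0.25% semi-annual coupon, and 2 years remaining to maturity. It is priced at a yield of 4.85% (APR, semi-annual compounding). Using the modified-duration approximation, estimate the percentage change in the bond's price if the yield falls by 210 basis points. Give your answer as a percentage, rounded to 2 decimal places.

+4.09%

Periodic yield y = 0.02425. Modified duration first:
  t   CF        PV=CF/(1+0.02425)^t    t·PV
  1        62.50        61.0203        61.0203
  2        62.50        59.5756       119.1511
  3        62.50        58.1650       174.4951
  4    50,062.50    45,487.1412   181,948.5648
  Σ                 45,665.9021   182,303.2313
P = 45,665.9021; D_Mac = 3.99211 half-year periods = 1.99605 yrs; D_mod = 1.99605/(1+0.02425) = 1.94880 yrs.
ΔP/P ≈ -D_mod · Δy = -1.94880 × (-0.021) = +0.040925 = +4.0925%.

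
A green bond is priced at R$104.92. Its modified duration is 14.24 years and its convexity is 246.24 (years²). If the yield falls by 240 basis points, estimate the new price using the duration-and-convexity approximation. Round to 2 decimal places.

R$148.22

Duration effect: -D_mod·Δy = -14.24 × (-0.024) = +0.341760
Convexity effect: ½·C·(Δy)² = 0.5 × 246.24 × (-0.024)² = +0.07091712
ΔP/P ≈ +0.341760 + 0.07091712 = +0.41267712
New price ≈ 104.92 × (1 + 0.41267712) = 148.2180834304.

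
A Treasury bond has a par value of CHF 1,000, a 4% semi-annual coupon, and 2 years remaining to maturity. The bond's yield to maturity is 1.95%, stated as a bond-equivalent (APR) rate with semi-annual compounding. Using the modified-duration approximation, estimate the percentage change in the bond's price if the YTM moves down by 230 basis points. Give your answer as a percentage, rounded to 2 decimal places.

+4.43%

Periodic yield y = 0.00975. Modified duration first:
  t   CF        PV=CF/(1+0.00975)^t    t·PV
  1        20.00        19.8069        19.8069
  2        20.00        19.6156        39.2313
  3        20.00        19.4262        58.2787
  4     1,020.00       981.1710     3,924.6842
  Σ                  1,040.0198     4,042.0010
P = 1,040.0198; D_Mac = 3.88647 half-year periods = 1.94323 yrs; D_mod = 1.94323/(1+0.00975) = 1.92447 yrs.
ΔP/P ≈ -D_mod · Δy = -1.92447 × (-0.023) = +0.044263 = +4.4263%.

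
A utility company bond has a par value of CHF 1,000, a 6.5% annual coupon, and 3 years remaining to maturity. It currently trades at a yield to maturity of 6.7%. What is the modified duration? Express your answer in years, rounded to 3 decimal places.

Periodic yield y = 0.067. First find Macaulay duration:
  t   CF        PV=CF/(1+0.067)^t    t·PV
  1        65.00        60.9185        60.9185
  2        65.00        57.0932       114.1864
  3     1,065.00       876.7108     2,630.1324
  Σ                    994.7225     2,805.2373
P = 994.7225; Macaulay duration = 2,805.2373 / 994.7225 = 2.82012 years.
Modified duration = D_Mac / (1 + y) = 2.82012 / 1.067 = 2.64304 years.

2.643 years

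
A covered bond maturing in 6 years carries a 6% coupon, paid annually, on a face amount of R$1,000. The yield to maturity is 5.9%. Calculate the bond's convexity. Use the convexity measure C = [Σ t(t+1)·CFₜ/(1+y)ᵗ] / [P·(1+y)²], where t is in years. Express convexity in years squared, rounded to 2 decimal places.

30.97

With y = 0.059:
  t   CF        PV=CF/(1+0.059)^t    t·PV        t(t+1)·PV
  1        60.00        56.6572        56.6572         113.3144
  2        60.00        53.5007       107.0014         321.0041
  3        60.00        50.5200       151.5600         606.2400
  4        60.00        47.7054       190.8215         954.1077
  5        60.00        45.0476       225.2379       1,351.4274
  6     1,060.00       751.5019     4,509.0116      31,563.0814
  Σ                  1,004.9328     5,240.2897      34,909.1750
P = 1,004.9328.
Convexity = Σ t(t+1)·PV / [P·(1+y)²] = 34,909.1750 / (1,004.9328 × 1.121481) = 30.97495.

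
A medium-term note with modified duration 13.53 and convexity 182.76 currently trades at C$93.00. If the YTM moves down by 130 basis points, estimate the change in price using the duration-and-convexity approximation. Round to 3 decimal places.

Duration effect: -D_mod·Δy = -13.53 × (-0.013) = +0.175890
Convexity effect: ½·C·(Δy)² = 0.5 × 182.76 × (-0.013)² = +0.01544322
ΔP/P ≈ +0.175890 + 0.01544322 = +0.19133322
ΔP ≈ 93.00 × (+0.19133322) = +17.79398946.

+C$17.794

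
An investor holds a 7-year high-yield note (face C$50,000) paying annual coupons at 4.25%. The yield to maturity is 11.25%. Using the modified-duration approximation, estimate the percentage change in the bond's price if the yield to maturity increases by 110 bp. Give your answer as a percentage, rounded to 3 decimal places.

-5.922%

Periodic yield y = 0.1125. Modified duration first:
  t   CF        PV=CF/(1+0.1125)^t    t·PV
  1     2,125.00     1,910.1124     1,910.1124
  2     2,125.00     1,716.9549     3,433.9099
  3     2,125.00     1,543.3303     4,629.9908
  4     2,125.00     1,387.2632     5,549.0527
  5     2,125.00     1,246.9781     6,234.8906
  6     2,125.00     1,120.8792     6,725.2753
  7    52,125.00    24,714.1643   172,999.1504
  Σ                 33,639.6824   201,482.3821
P = 33,639.6824; D_Mac = 5.98943 yrs; D_mod = 5.98943/(1+0.1125) = 5.38375 yrs.
ΔP/P ≈ -D_mod · Δy = -5.38375 × (+0.011) = -0.059221 = -5.9221%.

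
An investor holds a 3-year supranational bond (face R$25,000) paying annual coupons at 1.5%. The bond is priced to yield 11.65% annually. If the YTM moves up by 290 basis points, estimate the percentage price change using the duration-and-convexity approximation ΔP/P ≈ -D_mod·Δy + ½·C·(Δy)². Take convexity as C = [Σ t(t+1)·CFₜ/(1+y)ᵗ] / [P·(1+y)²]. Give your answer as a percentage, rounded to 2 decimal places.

-7.26%

With y = 0.1165:
  t   CF        PV=CF/(1+0.1165)^t    t·PV        t(t+1)·PV
  1       375.00       335.8710       335.8710         671.7421
  2       375.00       300.8249       601.6498       1,804.9495
  3    25,375.00    18,231.8135    54,695.4404     218,781.7615
  Σ                 18,868.5094    55,632.9613     221,258.4531
P = 18,868.5094; D_Mac = 2.94846 yrs; D_mod = 2.64080 yrs; C = 9.40686.
Duration effect: -2.64080 × (+0.029) = -0.076583
Convexity effect: 0.5 × 9.40686 × (0.029)² = +0.0039556
ΔP/P ≈ -0.076583 + 0.0039556 = -0.072628 = -7.2628%.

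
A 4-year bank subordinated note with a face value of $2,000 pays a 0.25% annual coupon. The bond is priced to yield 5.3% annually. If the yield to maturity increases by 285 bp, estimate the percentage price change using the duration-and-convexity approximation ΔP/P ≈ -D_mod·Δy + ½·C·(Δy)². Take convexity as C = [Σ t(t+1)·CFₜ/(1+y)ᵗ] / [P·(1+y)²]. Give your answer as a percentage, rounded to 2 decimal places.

-10.05%

With y = 0.053:
  t   CF        PV=CF/(1+0.053)^t    t·PV        t(t+1)·PV
  1         5.00         4.7483         4.7483           9.4967
  2         5.00         4.5093         9.0187          27.0561
  3         5.00         4.2824        12.8471          51.3885
  4     2,005.00     1,630.8007     6,523.2028      32,616.0142
  Σ                  1,644.3408     6,549.8170      32,703.9555
P = 1,644.3408; D_Mac = 3.98325 yrs; D_mod = 3.78276 yrs; C = 17.93708.
Duration effect: -3.78276 × (+0.0285) = -0.107809
Convexity effect: 0.5 × 17.93708 × (0.0285)² = +0.0072847
ΔP/P ≈ -0.107809 + 0.0072847 = -0.100524 = -10.0524%.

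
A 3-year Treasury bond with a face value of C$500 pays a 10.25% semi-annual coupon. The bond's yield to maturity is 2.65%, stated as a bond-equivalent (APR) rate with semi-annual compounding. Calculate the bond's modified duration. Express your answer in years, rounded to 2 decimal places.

Periodic yield y = 0.01325. First find Macaulay duration:
  t   CF        PV=CF/(1+0.01325)^t    t·PV
  1       25.625        25.2899        25.2899
  2       25.625        24.9592        49.9184
  3       25.625        24.6328        73.8984
  4       25.625        24.3107        97.2428
  5       25.625        23.9928       119.9640
  6      525.625       485.7092     2,914.2553
  Σ                    608.8946     3,280.5688
P = 608.8946; Macaulay duration = 3,280.5688 / 608.8946 = 5.38774 half-year periods = 2.69387 years.
Modified duration = D_Mac / (1 + y) = 2.69387 / 1.01325 = 2.65865 years.

2.66 years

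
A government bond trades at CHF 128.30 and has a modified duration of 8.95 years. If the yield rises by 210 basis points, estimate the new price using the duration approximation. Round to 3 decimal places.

CHF 104.186

Duration approximation: ΔP/P ≈ -D_mod · Δy = -8.95 × (+0.021) = -0.187950.
New price ≈ 128.30 × (1 - 0.187950) = 104.186015.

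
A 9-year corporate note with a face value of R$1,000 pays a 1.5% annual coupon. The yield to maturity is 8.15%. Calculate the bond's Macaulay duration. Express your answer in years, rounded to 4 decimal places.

Periodic yield y = 0.0815. Discount each cash flow and weight by its year:
  t   CF        PV=CF/(1+0.0815)^t    t·PV
  1        15.00        13.8696        13.8696
  2        15.00        12.8244        25.6489
  3        15.00        11.8580        35.5740
  4        15.00        10.9644        43.8576
  5        15.00        10.1381        50.6907
  6        15.00         9.3742        56.2449
  7        15.00         8.6677        60.6741
  8        15.00         8.0145        64.1164
  9     1,015.00       501.4496     4,513.0468
  Σ                    587.1607     4,863.7231
Price P = Σ PV = 587.1607.
Macaulay duration = Σ(t·PV) / P = 4,863.7231 / 587.1607 = 8.28346 years.

8.2835 years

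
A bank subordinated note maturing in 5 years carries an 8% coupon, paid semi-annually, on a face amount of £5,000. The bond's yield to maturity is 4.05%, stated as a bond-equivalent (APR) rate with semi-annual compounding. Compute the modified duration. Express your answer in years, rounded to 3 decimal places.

4.204 years

Periodic yield y = 0.02025. First find Macaulay duration:
  t   CF        PV=CF/(1+0.02025)^t    t·PV
  1       200.00       196.0304       196.0304
  2       200.00       192.1396       384.2791
  3       200.00       188.3260       564.9779
  4       200.00       184.5880       738.3522
  5       200.00       180.9243       904.6217
  6       200.00       177.3333     1,064.0000
  7       200.00       173.8136     1,216.6952
  8       200.00       170.3637     1,362.9099
  9       200.00       166.9823     1,502.8411
  10    5,200.00     4,255.3698    42,553.6982
  Σ                  5,885.8711    50,488.4057
P = 5,885.8711; Macaulay duration = 50,488.4057 / 5,885.8711 = 8.57790 half-year periods = 4.28895 years.
Modified duration = D_Mac / (1 + y) = 4.28895 / 1.02025 = 4.20382 years.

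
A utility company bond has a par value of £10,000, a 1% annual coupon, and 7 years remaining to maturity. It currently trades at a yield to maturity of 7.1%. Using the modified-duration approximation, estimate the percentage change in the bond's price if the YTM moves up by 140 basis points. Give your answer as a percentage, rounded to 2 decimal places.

-8.81%

Periodic yield y = 0.071. Modified duration first:
  t   CF        PV=CF/(1+0.071)^t    t·PV
  1       100.00        93.3707        93.3707
  2       100.00        87.1808       174.3617
  3       100.00        81.4013       244.2040
  4       100.00        76.0050       304.0200
  5       100.00        70.9664       354.8319
  6       100.00        66.2618       397.5708
  7    10,100.00     6,248.7777    43,741.4442
  Σ                  6,723.9638    45,309.8032
P = 6,723.9638; D_Mac = 6.73856 yrs; D_mod = 6.73856/(1+0.071) = 6.29184 yrs.
ΔP/P ≈ -D_mod · Δy = -6.29184 × (+0.014) = -0.088086 = -8.8086%.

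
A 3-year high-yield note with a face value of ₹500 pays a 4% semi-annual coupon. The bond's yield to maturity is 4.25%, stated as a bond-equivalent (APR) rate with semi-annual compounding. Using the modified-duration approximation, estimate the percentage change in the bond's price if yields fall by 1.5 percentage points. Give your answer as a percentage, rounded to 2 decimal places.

Periodic yield y = 0.02125. Modified duration first:
  t   CF        PV=CF/(1+0.02125)^t    t·PV
  1        10.00         9.7919         9.7919
  2        10.00         9.5882        19.1763
  3        10.00         9.3887        28.1660
  4        10.00         9.1933        36.7732
  5        10.00         9.0020        45.0101
  6       510.00       449.5497     2,697.2985
  Σ                    496.5138     2,836.2160
P = 496.5138; D_Mac = 5.71226 half-year periods = 2.85613 yrs; D_mod = 2.85613/(1+0.02125) = 2.79670 yrs.
ΔP/P ≈ -D_mod · Δy = -2.79670 × (-0.015) = +0.041951 = +4.1951%.

+4.20%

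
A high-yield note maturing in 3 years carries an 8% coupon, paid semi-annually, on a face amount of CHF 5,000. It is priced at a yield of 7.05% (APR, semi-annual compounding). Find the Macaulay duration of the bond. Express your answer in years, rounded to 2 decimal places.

2.73 years

Periodic yield y = 0.03525. Discount each cash flow and weight by its period:
  t   CF        PV=CF/(1+0.03525)^t    t·PV
  1       200.00       193.1901       193.1901
  2       200.00       186.6120       373.2240
  3       200.00       180.2579       540.7737
  4       200.00       174.1202       696.4806
  5       200.00       168.1914       840.9570
  6     5,200.00     4,224.0778    25,344.4668
  Σ                  5,126.4493    27,989.0921
Price P = Σ PV = 5,126.4493.
Macaulay duration = Σ(t·PV) / P = 27,989.0921 / 5,126.4493 = 5.45974 half-year periods.
In years: 5.45974 / 2 = 2.72987 years.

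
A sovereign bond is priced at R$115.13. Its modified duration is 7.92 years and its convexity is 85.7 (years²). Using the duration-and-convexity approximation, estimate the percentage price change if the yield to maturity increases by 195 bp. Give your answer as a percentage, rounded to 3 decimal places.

Duration effect: -D_mod·Δy = -7.92 × (+0.0195) = -0.154440
Convexity effect: ½·C·(Δy)² = 0.5 × 85.7 × (0.0195)² = +0.0162937125
ΔP/P ≈ -0.154440 + 0.0162937125 = -0.1381462875
= -13.81462875%.

-13.815%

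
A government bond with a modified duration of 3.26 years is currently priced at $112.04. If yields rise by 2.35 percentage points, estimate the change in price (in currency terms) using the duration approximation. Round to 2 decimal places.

-$8.58

Duration approximation: ΔP/P ≈ -D_mod · Δy = -3.26 × (+0.0235) = -0.076610.
ΔP ≈ 112.04 × (-0.076610) = -8.5833844.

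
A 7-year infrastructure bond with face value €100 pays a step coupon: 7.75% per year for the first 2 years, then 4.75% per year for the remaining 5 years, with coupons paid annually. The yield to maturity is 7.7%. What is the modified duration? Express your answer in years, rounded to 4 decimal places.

Periodic yield y = 0.077. First find Macaulay duration:
  t   CF        PV=CF/(1+0.077)^t    t·PV
  1         7.75         7.1959         7.1959
  2         7.75         6.6814        13.3629
  3         4.75         3.8023        11.4069
  4         4.75         3.5305        14.1218
  5         4.75         3.2780        16.3902
  6         4.75         3.0437        18.2621
  7       104.75        62.3224       436.2567
  Σ                     89.8542       516.9966
P = 89.8542; Macaulay duration = 516.9966 / 89.8542 = 5.75373 years.
Modified duration = D_Mac / (1 + y) = 5.75373 / 1.077 = 5.34236 years.

5.3424 years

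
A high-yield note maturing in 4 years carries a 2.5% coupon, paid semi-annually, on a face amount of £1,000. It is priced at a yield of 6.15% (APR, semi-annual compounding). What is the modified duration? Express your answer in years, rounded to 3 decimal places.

Periodic yield y = 0.03075. First find Macaulay duration:
  t   CF        PV=CF/(1+0.03075)^t    t·PV
  1        12.50        12.1271        12.1271
  2        12.50        11.7653        23.5306
  3        12.50        11.4143        34.2430
  4        12.50        11.0738        44.2952
  5        12.50        10.7434        53.7172
  6        12.50        10.4229        62.5376
  7        12.50        10.1120        70.7839
  8     1,012.50       794.6361     6,357.0887
  Σ                    872.2950     6,658.3233
P = 872.2950; Macaulay duration = 6,658.3233 / 872.2950 = 7.63311 half-year periods = 3.81655 years.
Modified duration = D_Mac / (1 + y) = 3.81655 / 1.03075 = 3.70270 years.

3.703 years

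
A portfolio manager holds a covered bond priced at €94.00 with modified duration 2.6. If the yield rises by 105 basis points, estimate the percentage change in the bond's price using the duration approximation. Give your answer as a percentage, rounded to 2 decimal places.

Duration approximation: ΔP/P ≈ -D_mod · Δy = -2.6 × (+0.0105) = -0.027300.
As a percentage: -2.7300%.

-2.73%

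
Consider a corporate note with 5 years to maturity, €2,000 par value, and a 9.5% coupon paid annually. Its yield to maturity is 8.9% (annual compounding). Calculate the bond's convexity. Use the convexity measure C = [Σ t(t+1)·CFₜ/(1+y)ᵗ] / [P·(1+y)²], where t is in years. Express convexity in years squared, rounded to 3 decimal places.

20.053

With y = 0.089:
  t   CF        PV=CF/(1+0.089)^t    t·PV        t(t+1)·PV
  1       190.00       174.4720       174.4720         348.9440
  2       190.00       160.2130       320.4261         961.2782
  3       190.00       147.1194       441.3582       1,765.4329
  4       190.00       135.0959       540.3835       2,701.9175
  5     2,190.00     1,429.8969     7,149.4844      42,896.9062
  Σ                  2,046.7972     8,626.1241      48,674.4787
P = 2,046.7972.
Convexity = Σ t(t+1)·PV / [P·(1+y)²] = 48,674.4787 / (2,046.7972 × 1.185921) = 20.05260.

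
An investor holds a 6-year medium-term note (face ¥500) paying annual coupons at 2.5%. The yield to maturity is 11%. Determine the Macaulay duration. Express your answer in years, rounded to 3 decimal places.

5.537 years

Periodic yield y = 0.11. Discount each cash flow and weight by its year:
  t   CF        PV=CF/(1+0.11)^t    t·PV
  1        12.50        11.2613        11.2613
  2        12.50        10.1453        20.2906
  3        12.50         9.1399        27.4197
  4        12.50         8.2341        32.9365
  5        12.50         7.4181        37.0907
  6       512.50       274.0034     1,644.0206
  Σ                    320.2021     1,773.0193
Price P = Σ PV = 320.2021.
Macaulay duration = Σ(t·PV) / P = 1,773.0193 / 320.2021 = 5.53719 years.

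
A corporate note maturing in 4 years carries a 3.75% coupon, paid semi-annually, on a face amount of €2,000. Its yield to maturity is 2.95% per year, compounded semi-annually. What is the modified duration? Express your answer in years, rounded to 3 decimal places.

Periodic yield y = 0.01475. First find Macaulay duration:
  t   CF        PV=CF/(1+0.01475)^t    t·PV
  1        37.50        36.9549        36.9549
  2        37.50        36.4178        72.8355
  3        37.50        35.8884       107.6652
  4        37.50        35.3667       141.4670
  5        37.50        34.8527       174.2633
  6        37.50        34.3461       206.0764
  7        37.50        33.8468       236.9277
  8     2,037.50     1,812.2793    14,498.2347
  Σ                  2,059.9527    15,474.4246
P = 2,059.9527; Macaulay duration = 15,474.4246 / 2,059.9527 = 7.51203 half-year periods = 3.75601 years.
Modified duration = D_Mac / (1 + y) = 3.75601 / 1.01475 = 3.70142 years.

3.701 years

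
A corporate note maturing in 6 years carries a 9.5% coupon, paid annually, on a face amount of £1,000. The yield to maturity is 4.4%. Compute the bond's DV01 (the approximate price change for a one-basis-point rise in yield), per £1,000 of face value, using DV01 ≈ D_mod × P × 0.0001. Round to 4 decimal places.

Periodic yield y = 0.044.
  t   CF        PV=CF/(1+0.044)^t    t·PV
  1        95.00        90.9962        90.9962
  2        95.00        87.1611       174.3222
  3        95.00        83.4876       250.4629
  4        95.00        79.9690       319.8760
  5        95.00        76.5986       382.9932
  6     1,095.00       845.6899     5,074.1392
  Σ                  1,263.9024     6,292.7896
P = 1,263.9024; D_Mac = 4.97886 yrs; D_mod = 4.76902 yrs.
DV01 ≈ 4.76902 × 1,263.9024 × 0.0001 = 0.602758.

£0.6028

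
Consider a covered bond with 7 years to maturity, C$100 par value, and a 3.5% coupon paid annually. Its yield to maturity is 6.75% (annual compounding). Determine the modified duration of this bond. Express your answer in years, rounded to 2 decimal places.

Periodic yield y = 0.0675. First find Macaulay duration:
  t   CF        PV=CF/(1+0.0675)^t    t·PV
  1         3.50         3.2787         3.2787
  2         3.50         3.0714         6.1427
  3         3.50         2.8772         8.6315
  4         3.50         2.6952        10.7809
  5         3.50         2.5248        12.6240
  6         3.50         2.3652        14.1910
  7       103.50        65.5187       458.6308
  Σ                     82.3311       514.2797
P = 82.3311; Macaulay duration = 514.2797 / 82.3311 = 6.24648 years.
Modified duration = D_Mac / (1 + y) = 6.24648 / 1.0675 = 5.85150 years.

5.85 years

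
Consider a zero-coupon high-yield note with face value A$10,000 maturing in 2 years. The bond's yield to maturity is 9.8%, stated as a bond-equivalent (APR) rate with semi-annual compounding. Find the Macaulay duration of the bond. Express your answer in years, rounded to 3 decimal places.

A zero-coupon bond has a single cash flow at maturity, so its Macaulay duration equals its maturity: 2 years.
(Equivalently: 4 semi-annual periods ÷ 2 = 2 years.)

2.000 years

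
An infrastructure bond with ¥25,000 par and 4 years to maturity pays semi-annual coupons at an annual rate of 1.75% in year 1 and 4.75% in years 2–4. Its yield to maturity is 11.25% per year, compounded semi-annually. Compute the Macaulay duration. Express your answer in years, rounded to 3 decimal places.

3.748 years

Periodic yield y = 0.05625. Discount each cash flow and weight by its period:
  t   CF        PV=CF/(1+0.05625)^t    t·PV
  1       218.75       207.1006       207.1006
  2       218.75       196.0716       392.1431
  3       593.75       503.8525     1,511.5576
  4       593.75       477.0202     1,908.0806
  5       593.75       451.6167     2,258.0836
  6       593.75       427.5661     2,565.3968
  7       593.75       404.7963     2,833.5743
  8    25,593.75    16,519.6236   132,156.9888
  Σ                 19,187.6476   143,832.9255
Price P = Σ PV = 19,187.6476.
Macaulay duration = Σ(t·PV) / P = 143,832.9255 / 19,187.6476 = 7.49612 half-year periods.
In years: 7.49612 / 2 = 3.74806 years.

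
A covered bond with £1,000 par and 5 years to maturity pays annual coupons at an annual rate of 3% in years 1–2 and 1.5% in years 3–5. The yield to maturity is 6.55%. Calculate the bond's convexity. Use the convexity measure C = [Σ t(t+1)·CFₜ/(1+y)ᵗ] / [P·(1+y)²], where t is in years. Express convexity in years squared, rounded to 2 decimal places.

24.53

With y = 0.0655:
  t   CF        PV=CF/(1+0.0655)^t    t·PV        t(t+1)·PV
  1        30.00        28.1558        28.1558          56.3116
  2        30.00        26.4250        52.8499         158.5498
  3        15.00        12.4003        37.2008         148.8032
  4        15.00        11.6380        46.5519         232.7595
  5     1,015.00       739.0925     3,695.4623      22,172.7738
  Σ                    817.7115     3,860.2207      22,769.1978
P = 817.7115.
Convexity = Σ t(t+1)·PV / [P·(1+y)²] = 22,769.1978 / (817.7115 × 1.135290) = 24.52679.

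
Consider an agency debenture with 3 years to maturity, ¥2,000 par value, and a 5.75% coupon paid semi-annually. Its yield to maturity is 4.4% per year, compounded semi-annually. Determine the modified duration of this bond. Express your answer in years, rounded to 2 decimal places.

Periodic yield y = 0.022. First find Macaulay duration:
  t   CF        PV=CF/(1+0.022)^t    t·PV
  1        57.50        56.2622        56.2622
  2        57.50        55.0511       110.1022
  3        57.50        53.8661       161.5982
  4        57.50        52.7065       210.8260
  5        57.50        51.5719       257.8596
  6     2,057.50     1,805.6537    10,833.9224
  Σ                  2,075.1116    11,630.5707
P = 2,075.1116; Macaulay duration = 11,630.5707 / 2,075.1116 = 5.60479 half-year periods = 2.80240 years.
Modified duration = D_Mac / (1 + y) = 2.80240 / 1.022 = 2.74207 years.

2.74 years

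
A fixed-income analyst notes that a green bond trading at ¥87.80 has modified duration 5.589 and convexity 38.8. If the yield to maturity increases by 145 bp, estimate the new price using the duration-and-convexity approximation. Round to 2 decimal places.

Duration effect: -D_mod·Δy = -5.589 × (+0.0145) = -0.0810405
Convexity effect: ½·C·(Δy)² = 0.5 × 38.8 × (0.0145)² = +0.00407885
ΔP/P ≈ -0.0810405 + 0.00407885 = -0.07696165
New price ≈ 87.80 × (1 - 0.07696165) = 81.04276713.

¥81.04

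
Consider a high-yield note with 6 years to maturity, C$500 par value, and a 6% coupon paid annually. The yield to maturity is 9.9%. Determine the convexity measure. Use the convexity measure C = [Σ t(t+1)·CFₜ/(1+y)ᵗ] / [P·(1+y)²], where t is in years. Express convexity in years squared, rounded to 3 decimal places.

With y = 0.099:
  t   CF        PV=CF/(1+0.099)^t    t·PV        t(t+1)·PV
  1        30.00        27.2975        27.2975          54.5951
  2        30.00        24.8385        49.6771         149.0312
  3        30.00        22.6010        67.8031         271.2123
  4        30.00        20.5651        82.2603         411.3017
  5        30.00        18.7125        93.5627         561.3763
  6       530.00       300.8082     1,804.8494      12,633.9457
  Σ                    414.8230     2,125.4501      14,081.4622
P = 414.8230.
Convexity = Σ t(t+1)·PV / [P·(1+y)²] = 14,081.4622 / (414.8230 × 1.207801) = 28.10539.

28.105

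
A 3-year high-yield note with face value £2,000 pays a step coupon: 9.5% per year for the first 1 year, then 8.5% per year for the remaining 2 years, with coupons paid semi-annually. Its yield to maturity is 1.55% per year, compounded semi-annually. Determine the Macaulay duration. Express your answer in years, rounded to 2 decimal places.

Periodic yield y = 0.00775. Discount each cash flow and weight by its period:
  t   CF        PV=CF/(1+0.00775)^t    t·PV
  1        95.00        94.2694        94.2694
  2        95.00        93.5444       187.0889
  3        85.00        83.0540       249.1620
  4        85.00        82.4153       329.6611
  5        85.00        81.7815       408.9073
  6     2,085.00     1,990.6239    11,943.7435
  Σ                  2,425.6885    13,212.8322
Price P = Σ PV = 2,425.6885.
Macaulay duration = Σ(t·PV) / P = 13,212.8322 / 2,425.6885 = 5.44704 half-year periods.
In years: 5.44704 / 2 = 2.72352 years.

2.72 years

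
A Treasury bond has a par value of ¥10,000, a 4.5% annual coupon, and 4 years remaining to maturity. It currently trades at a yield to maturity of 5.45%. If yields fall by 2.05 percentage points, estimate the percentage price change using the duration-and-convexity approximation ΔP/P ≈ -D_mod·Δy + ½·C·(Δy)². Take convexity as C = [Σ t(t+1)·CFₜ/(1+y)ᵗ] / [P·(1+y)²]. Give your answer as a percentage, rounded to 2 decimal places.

+7.62%

With y = 0.0545:
  t   CF        PV=CF/(1+0.0545)^t    t·PV        t(t+1)·PV
  1       450.00       426.7425       426.7425         853.4851
  2       450.00       404.6871       809.3742       2,428.1225
  3       450.00       383.7715     1,151.3146       4,605.2584
  4    10,450.00     8,451.4252    33,805.7010     169,028.5048
  Σ                  9,666.6264    36,193.1323     176,915.3708
P = 9,666.6264; D_Mac = 3.74413 yrs; D_mod = 3.55062 yrs; C = 16.45877.
Duration effect: -3.55062 × (-0.0205) = +0.072788
Convexity effect: 0.5 × 16.45877 × (-0.0205)² = +0.0034584
ΔP/P ≈ +0.072788 + 0.0034584 = +0.076246 = +7.6246%.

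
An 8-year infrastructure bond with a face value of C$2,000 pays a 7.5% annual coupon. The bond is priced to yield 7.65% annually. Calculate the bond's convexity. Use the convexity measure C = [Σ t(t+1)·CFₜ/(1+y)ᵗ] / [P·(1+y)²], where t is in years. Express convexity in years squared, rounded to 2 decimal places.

44.72

With y = 0.0765:
  t   CF        PV=CF/(1+0.0765)^t    t·PV        t(t+1)·PV
  1       150.00       139.3405       139.3405         278.6809
  2       150.00       129.4384       258.8768         776.6305
  3       150.00       120.2401       360.7202       1,442.8806
  4       150.00       111.6954       446.7814       2,233.9071
  5       150.00       103.7579       518.7894       3,112.7364
  6       150.00        96.3845       578.3068       4,048.1477
  7       150.00        89.5350       626.7453       5,013.9621
  8     2,150.00     1,192.1371     9,537.0964      85,833.8678
  Σ                  1,982.5287    12,466.6568     102,740.8132
P = 1,982.5287.
Convexity = Σ t(t+1)·PV / [P·(1+y)²] = 102,740.8132 / (1,982.5287 × 1.158852) = 44.71935.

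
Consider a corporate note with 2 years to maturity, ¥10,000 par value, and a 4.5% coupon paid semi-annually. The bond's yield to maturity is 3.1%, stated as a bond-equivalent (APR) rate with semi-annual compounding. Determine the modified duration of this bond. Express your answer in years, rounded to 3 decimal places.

Periodic yield y = 0.0155. First find Macaulay duration:
  t   CF        PV=CF/(1+0.0155)^t    t·PV
  1       225.00       221.5657       221.5657
  2       225.00       218.1839       436.3678
  3       225.00       214.8536       644.5609
  4    10,225.00     9,614.8742    38,459.4967
  Σ                 10,269.4774    39,761.9912
P = 10,269.4774; Macaulay duration = 39,761.9912 / 10,269.4774 = 3.87186 half-year periods = 1.93593 years.
Modified duration = D_Mac / (1 + y) = 1.93593 / 1.0155 = 1.90638 years.

1.906 years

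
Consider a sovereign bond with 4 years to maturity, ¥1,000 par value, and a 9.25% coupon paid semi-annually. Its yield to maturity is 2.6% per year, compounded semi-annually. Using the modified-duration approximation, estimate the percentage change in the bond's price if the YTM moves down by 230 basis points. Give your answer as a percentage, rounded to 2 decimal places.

+7.95%

Periodic yield y = 0.013. Modified duration first:
  t   CF        PV=CF/(1+0.013)^t    t·PV
  1        46.25        45.6565        45.6565
  2        46.25        45.0705        90.1411
  3        46.25        44.4922       133.4765
  4        46.25        43.9212       175.6847
  5        46.25        43.3575       216.7876
  6        46.25        42.8011       256.8067
  7        46.25        42.2518       295.7629
  8     1,046.25       943.5391     7,548.3129
  Σ                  1,251.0899     8,762.6288
P = 1,251.0899; D_Mac = 7.00400 half-year periods = 3.50200 yrs; D_mod = 3.50200/(1+0.013) = 3.45706 yrs.
ΔP/P ≈ -D_mod · Δy = -3.45706 × (-0.023) = +0.079512 = +7.9512%.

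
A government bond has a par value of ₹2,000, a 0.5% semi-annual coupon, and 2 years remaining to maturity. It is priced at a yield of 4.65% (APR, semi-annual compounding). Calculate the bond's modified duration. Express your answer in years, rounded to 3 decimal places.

Periodic yield y = 0.02325. First find Macaulay duration:
  t   CF        PV=CF/(1+0.02325)^t    t·PV
  1         5.00         4.8864         4.8864
  2         5.00         4.7754         9.5507
  3         5.00         4.6669        14.0006
  4     2,005.00     1,828.8891     7,315.5563
  Σ                  1,843.2177     7,343.9940
P = 1,843.2177; Macaulay duration = 7,343.9940 / 1,843.2177 = 3.98433 half-year periods = 1.99217 years.
Modified duration = D_Mac / (1 + y) = 1.99217 / 1.02325 = 1.94690 years.

1.947 years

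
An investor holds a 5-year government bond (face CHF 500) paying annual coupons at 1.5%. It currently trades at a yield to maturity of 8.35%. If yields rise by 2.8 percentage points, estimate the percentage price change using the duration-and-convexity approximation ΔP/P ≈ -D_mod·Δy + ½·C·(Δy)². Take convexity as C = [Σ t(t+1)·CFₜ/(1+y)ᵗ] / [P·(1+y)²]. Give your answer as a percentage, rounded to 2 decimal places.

With y = 0.0835:
  t   CF        PV=CF/(1+0.0835)^t    t·PV        t(t+1)·PV
  1         7.50         6.9220         6.9220          13.8440
  2         7.50         6.3886        12.7771          38.3314
  3         7.50         5.8962        17.6887          70.7548
  4         7.50         5.4418        21.7674         108.8368
  5       507.50       339.8533     1,699.2664      10,195.5985
  Σ                    364.5019     1,758.4216      10,427.3654
P = 364.5019; D_Mac = 4.82418 yrs; D_mod = 4.45240 yrs; C = 24.36783.
Duration effect: -4.45240 × (+0.028) = -0.124667
Convexity effect: 0.5 × 24.36783 × (0.028)² = +0.0095522
ΔP/P ≈ -0.124667 + 0.0095522 = -0.115115 = -11.5115%.

-11.51%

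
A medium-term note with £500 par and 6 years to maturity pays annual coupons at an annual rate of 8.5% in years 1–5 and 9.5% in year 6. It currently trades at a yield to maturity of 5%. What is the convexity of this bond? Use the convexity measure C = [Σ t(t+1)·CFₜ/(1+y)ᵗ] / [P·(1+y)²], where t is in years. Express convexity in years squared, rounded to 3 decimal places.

30.018

With y = 0.05:
  t   CF        PV=CF/(1+0.05)^t    t·PV        t(t+1)·PV
  1        42.50        40.4762        40.4762          80.9524
  2        42.50        38.5488        77.0975         231.2925
  3        42.50        36.7131       110.1393         440.5572
  4        42.50        34.9649       139.8594         699.2971
  5        42.50        33.2999       166.4993         998.9959
  6       547.50       408.5529     2,451.3176      17,159.2230
  Σ                    592.5557     2,985.3893      19,610.3181
P = 592.5557.
Convexity = Σ t(t+1)·PV / [P·(1+y)²] = 19,610.3181 / (592.5557 × 1.102500) = 30.01766.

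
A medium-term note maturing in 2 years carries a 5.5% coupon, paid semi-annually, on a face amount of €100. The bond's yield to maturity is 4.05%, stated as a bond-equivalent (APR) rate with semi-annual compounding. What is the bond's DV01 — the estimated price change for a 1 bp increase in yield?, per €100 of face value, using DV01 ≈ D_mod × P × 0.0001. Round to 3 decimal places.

Periodic yield y = 0.02025.
  t   CF        PV=CF/(1+0.02025)^t    t·PV
  1         2.75         2.6954         2.6954
  2         2.75         2.6419         5.2838
  3         2.75         2.5895         7.7684
  4       102.75        94.8321       379.3284
  Σ                    102.7589       395.0761
P = 102.7589; D_Mac = 3.84469 half-year periods = 1.92234 yrs; D_mod = 1.88419 yrs.
DV01 ≈ 1.88419 × 102.7589 × 0.0001 = 0.019362.

€0.019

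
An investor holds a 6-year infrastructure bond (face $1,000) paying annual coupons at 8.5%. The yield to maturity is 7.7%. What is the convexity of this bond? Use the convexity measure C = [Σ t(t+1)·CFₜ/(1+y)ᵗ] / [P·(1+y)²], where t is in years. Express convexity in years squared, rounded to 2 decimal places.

With y = 0.077:
  t   CF        PV=CF/(1+0.077)^t    t·PV        t(t+1)·PV
  1        85.00        78.9229        78.9229         157.8459
  2        85.00        73.2803       146.5607         439.6821
  3        85.00        68.0412       204.1235         816.4941
  4        85.00        63.1766       252.7063       1,263.5316
  5        85.00        58.6598       293.2989       1,759.7933
  6     1,085.00       695.2412     4,171.4474      29,200.1316
  Σ                  1,037.3220     5,147.0597      33,637.4786
P = 1,037.3220.
Convexity = Σ t(t+1)·PV / [P·(1+y)²] = 33,637.4786 / (1,037.3220 × 1.159929) = 27.95622.

27.96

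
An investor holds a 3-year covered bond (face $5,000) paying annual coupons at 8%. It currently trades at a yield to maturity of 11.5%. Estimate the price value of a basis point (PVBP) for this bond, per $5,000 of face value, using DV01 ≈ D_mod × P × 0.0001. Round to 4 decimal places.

Periodic yield y = 0.115.
  t   CF        PV=CF/(1+0.115)^t    t·PV
  1       400.00       358.7444       358.7444
  2       400.00       321.7439       643.4877
  3     5,400.00     3,895.5534    11,686.6601
  Σ                  4,576.0416    12,688.8922
P = 4,576.0416; D_Mac = 2.77290 yrs; D_mod = 2.48690 yrs.
DV01 ≈ 2.48690 × 4,576.0416 × 0.0001 = 1.138017.

$1.1380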